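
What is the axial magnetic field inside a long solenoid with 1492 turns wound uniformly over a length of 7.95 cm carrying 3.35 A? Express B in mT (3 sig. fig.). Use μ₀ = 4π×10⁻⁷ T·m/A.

B ≈ 79.0 mT

Inside a long solenoid, B = μ₀nI with n = 1.877×10⁴ turns/m.
B = 4π×10⁻⁷ × 1.877×10⁴ × 3.35 = 7.90×10⁻² T.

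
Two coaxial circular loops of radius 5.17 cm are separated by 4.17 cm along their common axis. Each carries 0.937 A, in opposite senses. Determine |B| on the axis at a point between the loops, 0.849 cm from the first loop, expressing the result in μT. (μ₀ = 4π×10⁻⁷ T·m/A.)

B ≈ 4.16 μT

Each loop contributes B = μ₀IR²/[2(R²+z²)^(3/2)] on the axis, with z measured from that loop.
Loop 1 (z = 0.00849 m): B₁ = 1.09×10⁻⁵ T. Loop 2 (z = 0.03321 m): B₂ = 6.78×10⁻⁶ T.
The fields oppose: B = |B₁ − B₂| = 4.16×10⁻⁶ T.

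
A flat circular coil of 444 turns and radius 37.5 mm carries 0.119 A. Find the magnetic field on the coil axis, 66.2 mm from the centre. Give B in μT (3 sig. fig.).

For an N-turn flat coil, B = Nμ₀IR²/[2(R²+z²)^(3/2)] with R = 0.0375 m, z = 0.0662 m.
B = 444 × 2.39×10⁻⁷ T = 1.06×10⁻⁴ T.

B ≈ 106 μT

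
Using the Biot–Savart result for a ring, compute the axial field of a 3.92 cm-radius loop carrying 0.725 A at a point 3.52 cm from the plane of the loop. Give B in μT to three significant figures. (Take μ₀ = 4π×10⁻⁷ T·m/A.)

On the axis of a circular loop, B = μ₀IR² / [2(R²+z²)^(3/2)].
R² + z² = (0.0392)² + (0.0352)² = 0.002776 m², and (R²+z²)^(3/2) = 1.46×10⁻⁴ m³.
B = (4π×10⁻⁷ × 0.725 × 0.001537) / (2 × 1.46×10⁻⁴) = 4.79×10⁻⁶ T.

B ≈ 4.79 μT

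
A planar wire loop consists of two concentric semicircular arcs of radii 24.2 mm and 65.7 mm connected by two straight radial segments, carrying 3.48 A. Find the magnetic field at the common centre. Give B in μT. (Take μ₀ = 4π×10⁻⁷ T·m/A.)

The radial connectors point toward the centre, so dl × r̂ = 0 and they contribute nothing.
Each semicircle gives μ₀I/(4R): inner arc 4.52×10⁻⁵ T, outer arc 1.66×10⁻⁵ T.
The two arcs carry current in opposite angular senses, so their fields oppose: B = |4.52×10⁻⁵ − 1.66×10⁻⁵| = 2.85×10⁻⁵ T.

B ≈ 28.5 μT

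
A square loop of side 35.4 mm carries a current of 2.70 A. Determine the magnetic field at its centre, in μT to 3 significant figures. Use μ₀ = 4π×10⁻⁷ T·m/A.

Each side is a finite straight segment at perpendicular distance d = a/(2 tan(π/4)) = 0.0177 m from the centre, with end-angles ±π/4.
One side contributes B₁ = (μ₀I/4πd)·2 sin(π/4) = 2.16×10⁻⁵ T.
All 4 sides add in the same direction: B = 4 × 2.16×10⁻⁵ = 8.63×10⁻⁵ T.

B ≈ 86.3 μT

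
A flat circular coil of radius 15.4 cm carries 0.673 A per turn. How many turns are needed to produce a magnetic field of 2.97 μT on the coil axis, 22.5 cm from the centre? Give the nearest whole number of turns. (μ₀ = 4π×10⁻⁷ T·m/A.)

For an N-turn coil, B = Nμ₀IR²/[2(R²+z²)^(3/2)]. A single turn gives B₁ = 4.95×10⁻⁷ T with R = 0.154 m, z = 0.225 m.
N = B/B₁ = 2.97×10⁻⁶ / 4.95×10⁻⁷ = 6.00.

N = 6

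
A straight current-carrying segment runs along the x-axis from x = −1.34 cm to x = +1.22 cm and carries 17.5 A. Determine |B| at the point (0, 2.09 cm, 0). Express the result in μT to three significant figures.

B ≈ 87.4 μT

For a finite straight segment, B = (μ₀I/4πd)(sinθ₁ + sinθ₂), where θ₁, θ₂ are the angles from the perpendicular to each end.
The perpendicular distance is d = 0.0209 m; the end-offsets along the wire are a = 0.0134 m and b = 0.0122 m.
sinθ₁ = 0.0134/√(0.0134²+0.0209²) = 0.5397; sinθ₂ = 0.0122/√(0.0122²+0.0209²) = 0.5041.
B = (4π×10⁻⁷ × 17.5) / (4π × 0.0209) × (0.5397 + 0.5041) = 8.74×10⁻⁵ T.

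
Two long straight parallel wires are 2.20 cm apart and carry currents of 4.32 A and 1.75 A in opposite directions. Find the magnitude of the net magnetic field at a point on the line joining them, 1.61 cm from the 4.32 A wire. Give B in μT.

Each long wire gives B = μ₀I/(2πd). Distances are d₁ = 0.0161 m and d₂ = 0.0059 m.
B₁ = 5.37×10⁻⁵ T, B₂ = 5.93×10⁻⁵ T.
Between antiparallel currents both contributions point the same way, so they add. B = B₁ + B₂ = 5.37×10⁻⁵ + 5.93×10⁻⁵ = 1.13×10⁻⁴ T.

B ≈ 113 μT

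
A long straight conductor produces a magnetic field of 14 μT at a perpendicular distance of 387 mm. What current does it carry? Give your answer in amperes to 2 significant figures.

I ≈ 27 A

For a long straight wire B = μ₀I/(2πd), so I = 2πdB/μ₀.
I = 2π × 0.387 × 1.40×10⁻⁵ / (4π×10⁻⁷) = 27.1 A.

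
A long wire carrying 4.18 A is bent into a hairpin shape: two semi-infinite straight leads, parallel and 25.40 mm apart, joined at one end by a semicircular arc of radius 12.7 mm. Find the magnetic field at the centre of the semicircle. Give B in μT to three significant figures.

B ≈ 169 μT

The semicircular arc contributes B_arc = μ₀I·π/(4πR) = μ₀I/(4R) = 1.03×10⁻⁴ T.
Each semi-infinite lead is at perpendicular distance R = 0.0127 m from the centre, with the perpendicular foot at its near end, so it contributes μ₀I/(4πR); both point the same way, together 6.58×10⁻⁵ T.
Arc and leads all point the same direction: B = 1.03×10⁻⁴ + 6.58×10⁻⁵ = 1.69×10⁻⁴ T.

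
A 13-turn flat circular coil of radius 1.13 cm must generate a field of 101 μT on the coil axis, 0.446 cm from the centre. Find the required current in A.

For an N-turn coil, B = Nμ₀IR²/[2(R²+z²)^(3/2)] with R = 0.0113 m, z = 0.00446 m, so I = 2B(R²+z²)^(3/2)/(Nμ₀R²) = 2 × 1.01×10⁻⁴ × 1.79×10⁻⁶ / (13 × 4π×10⁻⁷ × 0.0001277) = 0.174 A.

I ≈ 0.174 A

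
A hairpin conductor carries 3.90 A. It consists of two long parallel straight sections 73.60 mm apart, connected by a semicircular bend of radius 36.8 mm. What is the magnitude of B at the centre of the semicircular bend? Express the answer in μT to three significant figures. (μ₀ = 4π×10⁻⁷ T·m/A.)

B ≈ 54.5 μT

The semicircular arc contributes B_arc = μ₀I·π/(4πR) = μ₀I/(4R) = 3.33×10⁻⁵ T.
Each semi-infinite lead is at perpendicular distance R = 0.0368 m from the centre, with the perpendicular foot at its near end, so it contributes μ₀I/(4πR); both point the same way, together 2.12×10⁻⁵ T.
Arc and leads all point the same direction: B = 3.33×10⁻⁵ + 2.12×10⁻⁵ = 5.45×10⁻⁵ T.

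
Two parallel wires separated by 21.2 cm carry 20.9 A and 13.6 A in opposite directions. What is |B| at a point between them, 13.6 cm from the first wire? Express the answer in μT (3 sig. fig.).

B ≈ 66.5 μT

Each long wire gives B = μ₀I/(2πd). Distances are d₁ = 0.136 m and d₂ = 0.076 m.
B₁ = 3.07×10⁻⁵ T, B₂ = 3.58×10⁻⁵ T.
Between antiparallel currents both contributions point the same way, so they add. B = B₁ + B₂ = 3.07×10⁻⁵ + 3.58×10⁻⁵ = 6.65×10⁻⁵ T.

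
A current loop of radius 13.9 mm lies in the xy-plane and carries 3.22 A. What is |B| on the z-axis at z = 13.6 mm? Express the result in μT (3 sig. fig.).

B ≈ 53.2 μT

On the axis of a circular loop, B = μ₀IR² / [2(R²+z²)^(3/2)].
R² + z² = (0.0139)² + (0.0136)² = 0.0003782 m², and (R²+z²)^(3/2) = 7.35×10⁻⁶ m³.
B = (4π×10⁻⁷ × 3.22 × 0.0001932) / (2 × 7.35×10⁻⁶) = 5.32×10⁻⁵ T.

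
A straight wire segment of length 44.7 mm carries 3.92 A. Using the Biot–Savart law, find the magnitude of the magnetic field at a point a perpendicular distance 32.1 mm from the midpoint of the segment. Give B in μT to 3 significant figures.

For a finite straight segment, B = (μ₀I/4πd)(sinθ₁ + sinθ₂), where θ₁, θ₂ are the angles from the perpendicular to each end.
The perpendicular from the point meets the wire at its midpoint, so each end is L/2 = 0.02235 m away along the wire.
sinθ₁ = 0.02235/√(0.02235²+0.0321²) = 0.5714; sinθ₂ = 0.02235/√(0.02235²+0.0321²) = 0.5714.
B = (4π×10⁻⁷ × 3.92) / (4π × 0.0321) × (0.5714 + 0.5714) = 1.40×10⁻⁵ T.

B ≈ 14.0 μT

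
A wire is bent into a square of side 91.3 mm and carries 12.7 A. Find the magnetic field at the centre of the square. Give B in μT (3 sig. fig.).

B ≈ 157 μT

Each side is a finite straight segment at perpendicular distance d = a/(2 tan(π/4)) = 0.04565 m from the centre, with end-angles ±π/4.
One side contributes B₁ = (μ₀I/4πd)·2 sin(π/4) = 3.93×10⁻⁵ T.
All 4 sides add in the same direction: B = 4 × 3.93×10⁻⁵ = 1.57×10⁻⁴ T.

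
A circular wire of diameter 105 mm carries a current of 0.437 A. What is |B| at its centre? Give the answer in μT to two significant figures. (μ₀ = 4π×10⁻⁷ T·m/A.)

B ≈ 5.2 μT

At the centre of a circular loop the Biot–Savart law gives B = μ₀I/(2R) (so R = 0.0525 m).
B = (4π×10⁻⁷ × 0.437) / (2 × 0.0525) = 5.23×10⁻⁶ T.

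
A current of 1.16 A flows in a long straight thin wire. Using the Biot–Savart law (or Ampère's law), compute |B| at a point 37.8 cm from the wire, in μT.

B ≈ 0.614 μT

For an infinitely long straight wire, B = μ₀I/(2πd).
B = (4π×10⁻⁷ × 1.16) / (2π × 0.378) = 6.14×10⁻⁷ T.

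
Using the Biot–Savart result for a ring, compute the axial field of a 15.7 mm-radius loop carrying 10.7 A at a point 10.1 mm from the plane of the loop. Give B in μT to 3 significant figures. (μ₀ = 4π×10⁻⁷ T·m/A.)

B ≈ 255 μT

On the axis of a circular loop, B = μ₀IR² / [2(R²+z²)^(3/2)].
R² + z² = (0.0157)² + (0.0101)² = 0.0003485 m², and (R²+z²)^(3/2) = 6.51×10⁻⁶ m³.
B = (4π×10⁻⁷ × 10.7 × 0.0002465) / (2 × 6.51×10⁻⁶) = 2.55×10⁻⁴ T.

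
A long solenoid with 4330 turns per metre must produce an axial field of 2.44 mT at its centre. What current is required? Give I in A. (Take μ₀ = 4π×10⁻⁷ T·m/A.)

I ≈ 0.448 A

Inside a long solenoid B = μ₀nI with n = 4330 m⁻¹, so I = B/(μ₀n).
I = 2.44×10⁻³ / (4π×10⁻⁷ × 4330) = 0.448 A.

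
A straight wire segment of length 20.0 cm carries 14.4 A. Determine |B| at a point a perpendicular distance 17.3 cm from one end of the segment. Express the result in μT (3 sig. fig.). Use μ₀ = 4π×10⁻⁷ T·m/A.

For a finite straight segment, B = (μ₀I/4πd)(sinθ₁ + sinθ₂), where θ₁, θ₂ are the angles from the perpendicular to each end.
The perpendicular foot is at one end, so the two end-offsets along the wire are 0 and L = 0.2 m.
sinθ₁ = 0/√(0²+0.173²) = 0.0000; sinθ₂ = 0.2/√(0.2²+0.173²) = 0.7563.
B = (4π×10⁻⁷ × 14.4) / (4π × 0.173) × (0.0000 + 0.7563) = 6.30×10⁻⁶ T.

B ≈ 6.30 μT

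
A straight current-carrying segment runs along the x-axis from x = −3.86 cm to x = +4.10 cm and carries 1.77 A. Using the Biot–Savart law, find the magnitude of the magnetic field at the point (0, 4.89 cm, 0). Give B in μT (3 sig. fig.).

B ≈ 4.57 μT

For a finite straight segment, B = (μ₀I/4πd)(sinθ₁ + sinθ₂), where θ₁, θ₂ are the angles from the perpendicular to each end.
The perpendicular distance is d = 0.0489 m; the end-offsets along the wire are a = 0.0386 m and b = 0.041 m.
sinθ₁ = 0.0386/√(0.0386²+0.0489²) = 0.6196; sinθ₂ = 0.041/√(0.041²+0.0489²) = 0.6425.
B = (4π×10⁻⁷ × 1.77) / (4π × 0.0489) × (0.6196 + 0.6425) = 4.57×10⁻⁶ T.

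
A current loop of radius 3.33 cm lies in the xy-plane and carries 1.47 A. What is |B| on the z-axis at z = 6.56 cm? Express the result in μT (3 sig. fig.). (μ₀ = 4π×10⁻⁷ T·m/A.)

B ≈ 2.57 μT

On the axis of a circular loop, B = μ₀IR² / [2(R²+z²)^(3/2)].
R² + z² = (0.0333)² + (0.0656)² = 0.005412 m², and (R²+z²)^(3/2) = 3.98×10⁻⁴ m³.
B = (4π×10⁻⁷ × 1.47 × 0.001109) / (2 × 3.98×10⁻⁴) = 2.57×10⁻⁶ T.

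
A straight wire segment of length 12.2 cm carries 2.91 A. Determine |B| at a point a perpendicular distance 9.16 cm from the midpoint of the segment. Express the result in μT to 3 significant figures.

B ≈ 3.52 μT

For a finite straight segment, B = (μ₀I/4πd)(sinθ₁ + sinθ₂), where θ₁, θ₂ are the angles from the perpendicular to each end.
The perpendicular from the point meets the wire at its midpoint, so each end is L/2 = 0.061 m away along the wire.
sinθ₁ = 0.061/√(0.061²+0.0916²) = 0.5543; sinθ₂ = 0.061/√(0.061²+0.0916²) = 0.5543.
B = (4π×10⁻⁷ × 2.91) / (4π × 0.0916) × (0.5543 + 0.5543) = 3.52×10⁻⁶ T.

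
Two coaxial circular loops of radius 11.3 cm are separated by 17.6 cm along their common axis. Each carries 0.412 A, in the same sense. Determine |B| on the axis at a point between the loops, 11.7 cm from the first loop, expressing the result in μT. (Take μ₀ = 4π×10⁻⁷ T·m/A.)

Each loop contributes B = μ₀IR²/[2(R²+z²)^(3/2)] on the axis, with z measured from that loop.
Loop 1 (z = 0.117 m): B₁ = 7.68×10⁻⁷ T. Loop 2 (z = 0.059 m): B₂ = 1.60×10⁻⁶ T.
The fields add: B = B₁ + B₂ = 2.36×10⁻⁶ T.

B ≈ 2.36 μT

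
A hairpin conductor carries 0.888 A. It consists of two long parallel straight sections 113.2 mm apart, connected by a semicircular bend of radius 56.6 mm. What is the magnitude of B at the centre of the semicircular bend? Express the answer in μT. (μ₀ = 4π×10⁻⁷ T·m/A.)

B ≈ 8.07 μT

The semicircular arc contributes B_arc = μ₀I·π/(4πR) = μ₀I/(4R) = 4.93×10⁻⁶ T.
Each semi-infinite lead is at perpendicular distance R = 0.0566 m from the centre, with the perpendicular foot at its near end, so it contributes μ₀I/(4πR); both point the same way, together 3.14×10⁻⁶ T.
Arc and leads all point the same direction: B = 4.93×10⁻⁶ + 3.14×10⁻⁶ = 8.07×10⁻⁶ T.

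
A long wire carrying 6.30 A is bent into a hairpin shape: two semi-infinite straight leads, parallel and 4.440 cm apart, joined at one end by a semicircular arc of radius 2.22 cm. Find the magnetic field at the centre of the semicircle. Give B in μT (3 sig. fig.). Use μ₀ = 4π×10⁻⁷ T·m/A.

B ≈ 146 μT

The semicircular arc contributes B_arc = μ₀I·π/(4πR) = μ₀I/(4R) = 8.92×10⁻⁵ T.
Each semi-infinite lead is at perpendicular distance R = 0.0222 m from the centre, with the perpendicular foot at its near end, so it contributes μ₀I/(4πR); both point the same way, together 5.68×10⁻⁵ T.
Arc and leads all point the same direction: B = 8.92×10⁻⁵ + 5.68×10⁻⁵ = 1.46×10⁻⁴ T.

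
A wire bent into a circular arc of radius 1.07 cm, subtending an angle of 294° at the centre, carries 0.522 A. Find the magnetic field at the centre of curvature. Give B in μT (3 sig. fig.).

B ≈ 25.0 μT

The Biot–Savart field of a circular arc at its centre is B = μ₀Iφ/(4πR), with φ = 5.131 rad.
B = (4π×10⁻⁷ × 0.522 × 5.131) / (4π × 0.0107) = 2.50×10⁻⁵ T.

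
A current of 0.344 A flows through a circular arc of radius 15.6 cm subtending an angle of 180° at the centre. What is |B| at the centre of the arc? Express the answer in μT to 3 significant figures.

The Biot–Savart field of a circular arc at its centre is B = μ₀Iφ/(4πR), with φ = 3.142 rad.
B = (4π×10⁻⁷ × 0.344 × 3.142) / (4π × 0.156) = 6.93×10⁻⁷ T.

B ≈ 0.693 μT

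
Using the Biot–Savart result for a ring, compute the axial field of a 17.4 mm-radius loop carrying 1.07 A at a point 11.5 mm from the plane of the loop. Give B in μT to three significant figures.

On the axis of a circular loop, B = μ₀IR² / [2(R²+z²)^(3/2)].
R² + z² = (0.0174)² + (0.0115)² = 0.000435 m², and (R²+z²)^(3/2) = 9.07×10⁻⁶ m³.
B = (4π×10⁻⁷ × 1.07 × 0.0003028) / (2 × 9.07×10⁻⁶) = 2.24×10⁻⁵ T.

B ≈ 22.4 μT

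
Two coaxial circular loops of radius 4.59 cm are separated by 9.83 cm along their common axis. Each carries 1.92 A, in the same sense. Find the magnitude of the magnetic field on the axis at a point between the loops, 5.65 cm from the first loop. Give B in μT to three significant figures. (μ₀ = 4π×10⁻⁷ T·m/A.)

B ≈ 17.2 μT

Each loop contributes B = μ₀IR²/[2(R²+z²)^(3/2)] on the axis, with z measured from that loop.
Loop 1 (z = 0.0565 m): B₁ = 6.59×10⁻⁶ T. Loop 2 (z = 0.0418 m): B₂ = 1.06×10⁻⁵ T.
The fields add: B = B₁ + B₂ = 1.72×10⁻⁵ T.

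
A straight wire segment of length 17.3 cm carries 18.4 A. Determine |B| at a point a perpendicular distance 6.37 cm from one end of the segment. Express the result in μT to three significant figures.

B ≈ 27.1 μT

For a finite straight segment, B = (μ₀I/4πd)(sinθ₁ + sinθ₂), where θ₁, θ₂ are the angles from the perpendicular to each end.
The perpendicular foot is at one end, so the two end-offsets along the wire are 0 and L = 0.173 m.
sinθ₁ = 0/√(0²+0.0637²) = 0.0000; sinθ₂ = 0.173/√(0.173²+0.0637²) = 0.9384.
B = (4π×10⁻⁷ × 18.4) / (4π × 0.0637) × (0.0000 + 0.9384) = 2.71×10⁻⁵ T.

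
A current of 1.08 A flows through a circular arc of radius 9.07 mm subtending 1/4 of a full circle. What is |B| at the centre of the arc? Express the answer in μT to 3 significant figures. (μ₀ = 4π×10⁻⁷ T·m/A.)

The Biot–Savart field of a circular arc at its centre is B = μ₀Iφ/(4πR), with φ = 1.571 rad.
B = (4π×10⁻⁷ × 1.08 × 1.571) / (4π × 0.00907) = 1.87×10⁻⁵ T.

B ≈ 18.7 μT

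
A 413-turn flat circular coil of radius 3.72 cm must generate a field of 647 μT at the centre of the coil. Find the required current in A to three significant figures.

For an N-turn coil, B = Nμ₀I/(2R) with R = 0.0372 m, so I = 2RB/(Nμ₀) = 2 × 0.0372 × 6.47×10⁻⁴ / (413 × 4π×10⁻⁷) = 9.28×10⁻² A.

I ≈ 0.0928 A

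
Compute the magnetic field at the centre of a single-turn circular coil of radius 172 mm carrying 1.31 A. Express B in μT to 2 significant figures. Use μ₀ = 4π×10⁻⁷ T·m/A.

B ≈ 4.8 μT

At the centre of a circular loop the Biot–Savart law gives B = μ₀I/(2R).
B = (4π×10⁻⁷ × 1.31) / (2 × 0.172) = 4.79×10⁻⁶ T.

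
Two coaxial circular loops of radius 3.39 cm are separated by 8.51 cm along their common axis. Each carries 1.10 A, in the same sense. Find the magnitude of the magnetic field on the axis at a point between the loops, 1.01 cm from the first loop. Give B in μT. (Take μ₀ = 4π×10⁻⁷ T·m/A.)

B ≈ 19.4 μT

Each loop contributes B = μ₀IR²/[2(R²+z²)^(3/2)] on the axis, with z measured from that loop.
Loop 1 (z = 0.0101 m): B₁ = 1.79×10⁻⁵ T. Loop 2 (z = 0.075 m): B₂ = 1.42×10⁻⁶ T.
The fields add: B = B₁ + B₂ = 1.94×10⁻⁵ T.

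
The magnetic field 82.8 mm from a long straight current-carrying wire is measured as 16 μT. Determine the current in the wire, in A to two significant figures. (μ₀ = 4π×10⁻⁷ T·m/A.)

For a long straight wire B = μ₀I/(2πd), so I = 2πdB/μ₀.
I = 2π × 0.0828 × 1.60×10⁻⁵ / (4π×10⁻⁷) = 6.62 A.

I ≈ 6.6 A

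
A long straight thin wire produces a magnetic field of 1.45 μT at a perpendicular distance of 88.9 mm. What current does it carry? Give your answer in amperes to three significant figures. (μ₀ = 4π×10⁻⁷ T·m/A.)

I ≈ 0.645 A

For a long straight wire B = μ₀I/(2πd), so I = 2πdB/μ₀.
I = 2π × 0.0889 × 1.45×10⁻⁶ / (4π×10⁻⁷) = 0.645 A.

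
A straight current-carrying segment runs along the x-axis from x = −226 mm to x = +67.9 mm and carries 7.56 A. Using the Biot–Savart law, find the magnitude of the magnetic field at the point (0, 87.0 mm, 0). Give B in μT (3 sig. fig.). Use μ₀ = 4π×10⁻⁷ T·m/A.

For a finite straight segment, B = (μ₀I/4πd)(sinθ₁ + sinθ₂), where θ₁, θ₂ are the angles from the perpendicular to each end.
The perpendicular distance is d = 0.087 m; the end-offsets along the wire are a = 0.226 m and b = 0.0679 m.
sinθ₁ = 0.226/√(0.226²+0.087²) = 0.9332; sinθ₂ = 0.0679/√(0.0679²+0.087²) = 0.6153.
B = (4π×10⁻⁷ × 7.56) / (4π × 0.087) × (0.9332 + 0.6153) = 1.35×10⁻⁵ T.

B ≈ 13.5 μT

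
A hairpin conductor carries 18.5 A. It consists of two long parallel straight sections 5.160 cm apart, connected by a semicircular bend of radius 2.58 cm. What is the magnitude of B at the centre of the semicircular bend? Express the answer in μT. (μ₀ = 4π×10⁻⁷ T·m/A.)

The semicircular arc contributes B_arc = μ₀I·π/(4πR) = μ₀I/(4R) = 2.25×10⁻⁴ T.
Each semi-infinite lead is at perpendicular distance R = 0.0258 m from the centre, with the perpendicular foot at its near end, so it contributes μ₀I/(4πR); both point the same way, together 1.43×10⁻⁴ T.
Arc and leads all point the same direction: B = 2.25×10⁻⁴ + 1.43×10⁻⁴ = 3.69×10⁻⁴ T.

B ≈ 369 μT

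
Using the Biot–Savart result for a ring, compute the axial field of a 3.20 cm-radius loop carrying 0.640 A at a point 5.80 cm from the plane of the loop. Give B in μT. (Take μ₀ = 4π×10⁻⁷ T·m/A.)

B ≈ 1.42 μT

On the axis of a circular loop, B = μ₀IR² / [2(R²+z²)^(3/2)].
R² + z² = (0.032)² + (0.058)² = 0.004388 m², and (R²+z²)^(3/2) = 2.91×10⁻⁴ m³.
B = (4π×10⁻⁷ × 0.640 × 0.001024) / (2 × 2.91×10⁻⁴) = 1.42×10⁻⁶ T.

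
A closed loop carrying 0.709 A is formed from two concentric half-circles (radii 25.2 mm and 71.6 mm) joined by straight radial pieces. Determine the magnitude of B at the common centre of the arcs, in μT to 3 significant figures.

B ≈ 5.73 μT

The radial connectors point toward the centre, so dl × r̂ = 0 and they contribute nothing.
Each semicircle gives μ₀I/(4R): inner arc 8.84×10⁻⁶ T, outer arc 3.11×10⁻⁶ T.
The two arcs carry current in opposite angular senses, so their fields oppose: B = |8.84×10⁻⁶ − 3.11×10⁻⁶| = 5.73×10⁻⁶ T.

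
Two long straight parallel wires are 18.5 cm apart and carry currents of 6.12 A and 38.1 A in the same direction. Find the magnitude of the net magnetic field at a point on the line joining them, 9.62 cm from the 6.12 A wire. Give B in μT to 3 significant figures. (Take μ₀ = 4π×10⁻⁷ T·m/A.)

Each long wire gives B = μ₀I/(2πd). Distances are d₁ = 0.0962 m and d₂ = 0.0888 m.
B₁ = 1.27×10⁻⁵ T, B₂ = 8.58×10⁻⁵ T.
Between parallel currents the two contributions point in opposite directions, so they subtract. B = |B₁ − B₂| = |1.27×10⁻⁵ − 8.58×10⁻⁵| = 7.31×10⁻⁵ T.

B ≈ 73.1 μT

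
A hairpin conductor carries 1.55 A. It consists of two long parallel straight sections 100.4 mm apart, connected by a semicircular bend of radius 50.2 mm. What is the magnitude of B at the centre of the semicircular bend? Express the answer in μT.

B ≈ 15.9 μT

The semicircular arc contributes B_arc = μ₀I·π/(4πR) = μ₀I/(4R) = 9.70×10⁻⁶ T.
Each semi-infinite lead is at perpendicular distance R = 0.0502 m from the centre, with the perpendicular foot at its near end, so it contributes μ₀I/(4πR); both point the same way, together 6.18×10⁻⁶ T.
Arc and leads all point the same direction: B = 9.70×10⁻⁶ + 6.18×10⁻⁶ = 1.59×10⁻⁵ T.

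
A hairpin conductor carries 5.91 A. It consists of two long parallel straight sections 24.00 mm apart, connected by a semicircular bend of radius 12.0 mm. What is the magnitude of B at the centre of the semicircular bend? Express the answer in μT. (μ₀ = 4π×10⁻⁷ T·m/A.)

The semicircular arc contributes B_arc = μ₀I·π/(4πR) = μ₀I/(4R) = 1.55×10⁻⁴ T.
Each semi-infinite lead is at perpendicular distance R = 0.012 m from the centre, with the perpendicular foot at its near end, so it contributes μ₀I/(4πR); both point the same way, together 9.85×10⁻⁵ T.
Arc and leads all point the same direction: B = 1.55×10⁻⁴ + 9.85×10⁻⁵ = 2.53×10⁻⁴ T.

B ≈ 253 μT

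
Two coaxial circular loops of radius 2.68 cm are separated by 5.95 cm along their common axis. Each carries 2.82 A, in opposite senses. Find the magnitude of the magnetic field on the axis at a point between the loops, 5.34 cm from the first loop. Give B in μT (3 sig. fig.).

B ≈ 55.3 μT

Each loop contributes B = μ₀IR²/[2(R²+z²)^(3/2)] on the axis, with z measured from that loop.
Loop 1 (z = 0.0534 m): B₁ = 5.97×10⁻⁶ T. Loop 2 (z = 0.0061 m): B₂ = 6.13×10⁻⁵ T.
The fields oppose: B = |B₁ − B₂| = 5.53×10⁻⁵ T.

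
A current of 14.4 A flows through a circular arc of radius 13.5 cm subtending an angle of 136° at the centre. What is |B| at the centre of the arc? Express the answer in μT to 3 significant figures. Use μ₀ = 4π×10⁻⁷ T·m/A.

The Biot–Savart field of a circular arc at its centre is B = μ₀Iφ/(4πR), with φ = 2.374 rad.
B = (4π×10⁻⁷ × 14.4 × 2.374) / (4π × 0.135) = 2.53×10⁻⁵ T.

B ≈ 25.3 μT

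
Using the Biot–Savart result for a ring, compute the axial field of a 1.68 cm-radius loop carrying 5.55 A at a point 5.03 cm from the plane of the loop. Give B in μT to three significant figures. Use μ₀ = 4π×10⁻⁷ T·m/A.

B ≈ 6.60 μT

On the axis of a circular loop, B = μ₀IR² / [2(R²+z²)^(3/2)].
R² + z² = (0.0168)² + (0.0503)² = 0.002812 m², and (R²+z²)^(3/2) = 1.49×10⁻⁴ m³.
B = (4π×10⁻⁷ × 5.55 × 0.0002822) / (2 × 1.49×10⁻⁴) = 6.60×10⁻⁶ T.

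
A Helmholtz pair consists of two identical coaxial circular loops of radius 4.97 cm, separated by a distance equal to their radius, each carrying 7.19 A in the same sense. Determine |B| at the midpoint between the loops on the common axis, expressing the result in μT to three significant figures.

Each loop contributes B = μ₀IR²/[2(R²+z²)^(3/2)] on the axis, with z measured from that loop.
Loop 1 (z = 0.02485 m): B₁ = 6.50×10⁻⁵ T. Loop 2 (z = 0.02485 m): B₂ = 6.50×10⁻⁵ T.
The fields add: B = B₁ + B₂ = 1.30×10⁻⁴ T.

B ≈ 130 μT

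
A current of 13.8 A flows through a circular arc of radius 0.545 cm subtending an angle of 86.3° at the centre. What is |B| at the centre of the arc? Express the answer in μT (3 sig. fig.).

The Biot–Savart field of a circular arc at its centre is B = μ₀Iφ/(4πR), with φ = 1.506 rad.
B = (4π×10⁻⁷ × 13.8 × 1.506) / (4π × 0.00545) = 3.81×10⁻⁴ T.

B ≈ 381 μT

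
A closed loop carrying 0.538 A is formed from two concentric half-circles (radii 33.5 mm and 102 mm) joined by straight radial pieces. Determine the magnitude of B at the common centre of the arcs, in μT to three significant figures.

The radial connectors point toward the centre, so dl × r̂ = 0 and they contribute nothing.
Each semicircle gives μ₀I/(4R): inner arc 5.05×10⁻⁶ T, outer arc 1.66×10⁻⁶ T.
The two arcs carry current in opposite angular senses, so their fields oppose: B = |5.05×10⁻⁶ − 1.66×10⁻⁶| = 3.39×10⁻⁶ T.

B ≈ 3.39 μT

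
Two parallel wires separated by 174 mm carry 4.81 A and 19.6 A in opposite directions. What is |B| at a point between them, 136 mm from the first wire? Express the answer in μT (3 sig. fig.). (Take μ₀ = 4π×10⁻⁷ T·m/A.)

Each long wire gives B = μ₀I/(2πd). Distances are d₁ = 0.136 m and d₂ = 0.038 m.
B₁ = 7.07×10⁻⁶ T, B₂ = 1.03×10⁻⁴ T.
Between antiparallel currents both contributions point the same way, so they add. B = B₁ + B₂ = 7.07×10⁻⁶ + 1.03×10⁻⁴ = 1.10×10⁻⁴ T.

B ≈ 110 μT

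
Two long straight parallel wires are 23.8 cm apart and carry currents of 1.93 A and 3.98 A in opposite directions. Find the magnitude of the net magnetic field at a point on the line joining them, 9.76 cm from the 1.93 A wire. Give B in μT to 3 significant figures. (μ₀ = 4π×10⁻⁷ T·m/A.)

Each long wire gives B = μ₀I/(2πd). Distances are d₁ = 0.0976 m and d₂ = 0.1404 m.
B₁ = 3.95×10⁻⁶ T, B₂ = 5.67×10⁻⁶ T.
Between antiparallel currents both contributions point the same way, so they add. B = B₁ + B₂ = 3.95×10⁻⁶ + 5.67×10⁻⁶ = 9.62×10⁻⁶ T.

B ≈ 9.62 μT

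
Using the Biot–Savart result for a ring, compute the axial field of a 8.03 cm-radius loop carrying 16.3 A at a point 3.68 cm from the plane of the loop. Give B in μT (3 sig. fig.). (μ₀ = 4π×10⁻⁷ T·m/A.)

B ≈ 95.8 μT

On the axis of a circular loop, B = μ₀IR² / [2(R²+z²)^(3/2)].
R² + z² = (0.0803)² + (0.0368)² = 0.007802 m², and (R²+z²)^(3/2) = 6.89×10⁻⁴ m³.
B = (4π×10⁻⁷ × 16.3 × 0.006448) / (2 × 6.89×10⁻⁴) = 9.58×10⁻⁵ T.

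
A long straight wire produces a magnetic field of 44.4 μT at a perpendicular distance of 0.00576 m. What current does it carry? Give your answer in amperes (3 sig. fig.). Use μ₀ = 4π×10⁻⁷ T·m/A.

I ≈ 1.28 A

For a long straight wire B = μ₀I/(2πd), so I = 2πdB/μ₀.
I = 2π × 0.00576 × 4.44×10⁻⁵ / (4π×10⁻⁷) = 1.28 A.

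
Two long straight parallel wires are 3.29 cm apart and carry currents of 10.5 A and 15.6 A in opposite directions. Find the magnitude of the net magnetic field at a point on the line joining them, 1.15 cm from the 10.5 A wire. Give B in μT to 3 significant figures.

Each long wire gives B = μ₀I/(2πd). Distances are d₁ = 0.0115 m and d₂ = 0.0214 m.
B₁ = 1.83×10⁻⁴ T, B₂ = 1.46×10⁻⁴ T.
Between antiparallel currents both contributions point the same way, so they add. B = B₁ + B₂ = 1.83×10⁻⁴ + 1.46×10⁻⁴ = 3.28×10⁻⁴ T.

B ≈ 328 μT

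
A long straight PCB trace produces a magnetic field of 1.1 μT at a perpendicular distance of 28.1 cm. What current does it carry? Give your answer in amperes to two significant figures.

I ≈ 1.5 A

For a long straight wire B = μ₀I/(2πd), so I = 2πdB/μ₀.
I = 2π × 0.281 × 1.10×10⁻⁶ / (4π×10⁻⁷) = 1.55 A.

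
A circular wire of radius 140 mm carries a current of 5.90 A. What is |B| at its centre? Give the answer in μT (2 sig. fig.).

At the centre of a circular loop the Biot–Savart law gives B = μ₀I/(2R).
B = (4π×10⁻⁷ × 5.90) / (2 × 0.14) = 2.65×10⁻⁵ T.

B ≈ 26 μT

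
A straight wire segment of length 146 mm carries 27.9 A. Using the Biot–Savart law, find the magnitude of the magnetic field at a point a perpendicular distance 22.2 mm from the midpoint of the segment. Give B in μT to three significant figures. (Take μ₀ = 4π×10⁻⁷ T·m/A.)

B ≈ 240 μT

For a finite straight segment, B = (μ₀I/4πd)(sinθ₁ + sinθ₂), where θ₁, θ₂ are the angles from the perpendicular to each end.
The perpendicular from the point meets the wire at its midpoint, so each end is L/2 = 0.073 m away along the wire.
sinθ₁ = 0.073/√(0.073²+0.0222²) = 0.9567; sinθ₂ = 0.073/√(0.073²+0.0222²) = 0.9567.
B = (4π×10⁻⁷ × 27.9) / (4π × 0.0222) × (0.9567 + 0.9567) = 2.40×10⁻⁴ T.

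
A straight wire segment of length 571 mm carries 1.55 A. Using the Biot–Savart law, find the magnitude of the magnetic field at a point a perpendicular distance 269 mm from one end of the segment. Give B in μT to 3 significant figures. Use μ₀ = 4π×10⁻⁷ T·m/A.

B ≈ 0.521 μT

For a finite straight segment, B = (μ₀I/4πd)(sinθ₁ + sinθ₂), where θ₁, θ₂ are the angles from the perpendicular to each end.
The perpendicular foot is at one end, so the two end-offsets along the wire are 0 and L = 0.571 m.
sinθ₁ = 0/√(0²+0.269²) = 0.0000; sinθ₂ = 0.571/√(0.571²+0.269²) = 0.9046.
B = (4π×10⁻⁷ × 1.55) / (4π × 0.269) × (0.0000 + 0.9046) = 5.21×10⁻⁷ T.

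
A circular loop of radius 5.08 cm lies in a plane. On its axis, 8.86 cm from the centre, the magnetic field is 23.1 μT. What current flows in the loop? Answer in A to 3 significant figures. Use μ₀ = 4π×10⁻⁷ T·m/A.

On the axis of a loop, B = μ₀IR²/[2(R²+z²)^(3/2)], so I = 2B(R²+z²)^(3/2)/(μ₀R²).
R² + z² = 0.002581 + 0.00785 = 0.01043 m²; raised to 3/2 gives 1.07×10⁻³ m³.
I = 2 × 2.31×10⁻⁵ × 1.07×10⁻³ / (1.26×10⁻⁶ × 0.002581) = 15.2 A.

I ≈ 15.2 A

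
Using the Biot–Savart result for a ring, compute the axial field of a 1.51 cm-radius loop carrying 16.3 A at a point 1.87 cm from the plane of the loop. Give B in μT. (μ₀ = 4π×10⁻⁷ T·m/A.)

On the axis of a circular loop, B = μ₀IR² / [2(R²+z²)^(3/2)].
R² + z² = (0.0151)² + (0.0187)² = 0.0005777 m², and (R²+z²)^(3/2) = 1.39×10⁻⁵ m³.
B = (4π×10⁻⁷ × 16.3 × 0.000228) / (2 × 1.39×10⁻⁵) = 1.68×10⁻⁴ T.

B ≈ 168 μT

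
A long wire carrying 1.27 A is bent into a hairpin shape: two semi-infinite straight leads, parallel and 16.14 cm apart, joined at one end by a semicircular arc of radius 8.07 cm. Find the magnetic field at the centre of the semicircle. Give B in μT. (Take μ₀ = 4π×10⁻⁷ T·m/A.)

B ≈ 8.09 μT

The semicircular arc contributes B_arc = μ₀I·π/(4πR) = μ₀I/(4R) = 4.94×10⁻⁶ T.
Each semi-infinite lead is at perpendicular distance R = 0.0807 m from the centre, with the perpendicular foot at its near end, so it contributes μ₀I/(4πR); both point the same way, together 3.15×10⁻⁶ T.
Arc and leads all point the same direction: B = 4.94×10⁻⁶ + 3.15×10⁻⁶ = 8.09×10⁻⁶ T.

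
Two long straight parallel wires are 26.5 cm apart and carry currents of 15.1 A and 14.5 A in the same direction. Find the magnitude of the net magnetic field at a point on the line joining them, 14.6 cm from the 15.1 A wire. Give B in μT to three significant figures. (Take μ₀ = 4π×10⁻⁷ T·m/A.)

Each long wire gives B = μ₀I/(2πd). Distances are d₁ = 0.146 m and d₂ = 0.119 m.
B₁ = 2.07×10⁻⁵ T, B₂ = 2.44×10⁻⁵ T.
Between parallel currents the two contributions point in opposite directions, so they subtract. B = |B₁ − B₂| = |2.07×10⁻⁵ − 2.44×10⁻⁵| = 3.68×10⁻⁶ T.

B ≈ 3.68 μT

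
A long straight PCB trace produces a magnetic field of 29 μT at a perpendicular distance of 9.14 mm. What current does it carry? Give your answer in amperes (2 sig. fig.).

For a long straight wire B = μ₀I/(2πd), so I = 2πdB/μ₀.
I = 2π × 0.00914 × 2.90×10⁻⁵ / (4π×10⁻⁷) = 1.33 A.

I ≈ 1.3 A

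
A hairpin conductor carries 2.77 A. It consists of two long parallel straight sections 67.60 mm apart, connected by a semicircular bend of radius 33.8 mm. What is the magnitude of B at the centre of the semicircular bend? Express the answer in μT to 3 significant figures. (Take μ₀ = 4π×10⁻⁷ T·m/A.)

The semicircular arc contributes B_arc = μ₀I·π/(4πR) = μ₀I/(4R) = 2.57×10⁻⁵ T.
Each semi-infinite lead is at perpendicular distance R = 0.0338 m from the centre, with the perpendicular foot at its near end, so it contributes μ₀I/(4πR); both point the same way, together 1.64×10⁻⁵ T.
Arc and leads all point the same direction: B = 2.57×10⁻⁵ + 1.64×10⁻⁵ = 4.21×10⁻⁵ T.

B ≈ 42.1 μT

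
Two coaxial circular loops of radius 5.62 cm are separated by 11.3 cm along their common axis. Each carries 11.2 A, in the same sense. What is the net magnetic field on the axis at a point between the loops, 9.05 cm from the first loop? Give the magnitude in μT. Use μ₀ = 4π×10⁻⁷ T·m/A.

Each loop contributes B = μ₀IR²/[2(R²+z²)^(3/2)] on the axis, with z measured from that loop.
Loop 1 (z = 0.0905 m): B₁ = 1.84×10⁻⁵ T. Loop 2 (z = 0.0225 m): B₂ = 1.00×10⁻⁴ T.
The fields add: B = B₁ + B₂ = 1.19×10⁻⁴ T.

B ≈ 119 μT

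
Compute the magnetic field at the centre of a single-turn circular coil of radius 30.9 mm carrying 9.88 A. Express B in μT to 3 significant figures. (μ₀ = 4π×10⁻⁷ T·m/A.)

B ≈ 201 μT

At the centre of a circular loop the Biot–Savart law gives B = μ₀I/(2R).
B = (4π×10⁻⁷ × 9.88) / (2 × 0.0309) = 2.01×10⁻⁴ T.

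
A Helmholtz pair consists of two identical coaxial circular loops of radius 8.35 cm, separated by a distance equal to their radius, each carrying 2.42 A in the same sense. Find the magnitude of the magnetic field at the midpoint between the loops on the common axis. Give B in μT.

Each loop contributes B = μ₀IR²/[2(R²+z²)^(3/2)] on the axis, with z measured from that loop.
Loop 1 (z = 0.04175 m): B₁ = 1.30×10⁻⁵ T. Loop 2 (z = 0.04175 m): B₂ = 1.30×10⁻⁵ T.
The fields add: B = B₁ + B₂ = 2.61×10⁻⁵ T.

B ≈ 26.1 μT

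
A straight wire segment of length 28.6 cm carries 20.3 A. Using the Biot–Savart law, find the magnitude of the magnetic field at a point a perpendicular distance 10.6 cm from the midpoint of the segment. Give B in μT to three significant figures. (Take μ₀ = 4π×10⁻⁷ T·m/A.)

B ≈ 30.8 μT

For a finite straight segment, B = (μ₀I/4πd)(sinθ₁ + sinθ₂), where θ₁, θ₂ are the angles from the perpendicular to each end.
The perpendicular from the point meets the wire at its midpoint, so each end is L/2 = 0.143 m away along the wire.
sinθ₁ = 0.143/√(0.143²+0.106²) = 0.8034; sinθ₂ = 0.143/√(0.143²+0.106²) = 0.8034.
B = (4π×10⁻⁷ × 20.3) / (4π × 0.106) × (0.8034 + 0.8034) = 3.08×10⁻⁵ T.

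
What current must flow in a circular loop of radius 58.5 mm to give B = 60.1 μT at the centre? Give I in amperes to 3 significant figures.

I ≈ 5.60 A

At the centre of a circular loop B = μ₀I/(2R), so I = 2RB/μ₀.
With R = 0.0585 m, I = 2 × 0.0585 × 6.01×10⁻⁵ / (4π×10⁻⁷) = 5.60 A.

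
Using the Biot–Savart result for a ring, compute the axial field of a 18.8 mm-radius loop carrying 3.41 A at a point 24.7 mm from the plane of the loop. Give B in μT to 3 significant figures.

On the axis of a circular loop, B = μ₀IR² / [2(R²+z²)^(3/2)].
R² + z² = (0.0188)² + (0.0247)² = 0.0009635 m², and (R²+z²)^(3/2) = 2.99×10⁻⁵ m³.
B = (4π×10⁻⁷ × 3.41 × 0.0003534) / (2 × 2.99×10⁻⁵) = 2.53×10⁻⁵ T.

B ≈ 25.3 μT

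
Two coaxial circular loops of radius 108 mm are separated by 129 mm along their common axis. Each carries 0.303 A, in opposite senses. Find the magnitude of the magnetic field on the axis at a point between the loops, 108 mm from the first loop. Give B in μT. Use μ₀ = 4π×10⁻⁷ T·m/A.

B ≈ 1.04 μT

Each loop contributes B = μ₀IR²/[2(R²+z²)^(3/2)] on the axis, with z measured from that loop.
Loop 1 (z = 0.108 m): B₁ = 6.23×10⁻⁷ T. Loop 2 (z = 0.021 m): B₂ = 1.67×10⁻⁶ T.
The fields oppose: B = |B₁ − B₂| = 1.04×10⁻⁶ T.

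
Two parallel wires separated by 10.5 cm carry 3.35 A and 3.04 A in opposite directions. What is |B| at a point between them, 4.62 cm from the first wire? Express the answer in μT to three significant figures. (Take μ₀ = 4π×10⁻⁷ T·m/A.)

B ≈ 24.8 μT

Each long wire gives B = μ₀I/(2πd). Distances are d₁ = 0.0462 m and d₂ = 0.0588 m.
B₁ = 1.45×10⁻⁵ T, B₂ = 1.03×10⁻⁵ T.
Between antiparallel currents both contributions point the same way, so they add. B = B₁ + B₂ = 1.45×10⁻⁵ + 1.03×10⁻⁵ = 2.48×10⁻⁵ T.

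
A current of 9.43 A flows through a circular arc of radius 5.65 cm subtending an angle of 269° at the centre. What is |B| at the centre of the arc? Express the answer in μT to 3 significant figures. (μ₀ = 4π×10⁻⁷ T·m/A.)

The Biot–Savart field of a circular arc at its centre is B = μ₀Iφ/(4πR), with φ = 4.695 rad.
B = (4π×10⁻⁷ × 9.43 × 4.695) / (4π × 0.0565) = 7.84×10⁻⁵ T.

B ≈ 78.4 μT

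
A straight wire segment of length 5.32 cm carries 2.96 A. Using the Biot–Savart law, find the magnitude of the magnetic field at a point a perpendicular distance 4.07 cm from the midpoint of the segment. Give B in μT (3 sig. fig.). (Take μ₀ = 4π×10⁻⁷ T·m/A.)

B ≈ 7.96 μT

For a finite straight segment, B = (μ₀I/4πd)(sinθ₁ + sinθ₂), where θ₁, θ₂ are the angles from the perpendicular to each end.
The perpendicular from the point meets the wire at its midpoint, so each end is L/2 = 0.0266 m away along the wire.
sinθ₁ = 0.0266/√(0.0266²+0.0407²) = 0.5471; sinθ₂ = 0.0266/√(0.0266²+0.0407²) = 0.5471.
B = (4π×10⁻⁷ × 2.96) / (4π × 0.0407) × (0.5471 + 0.5471) = 7.96×10⁻⁶ T.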